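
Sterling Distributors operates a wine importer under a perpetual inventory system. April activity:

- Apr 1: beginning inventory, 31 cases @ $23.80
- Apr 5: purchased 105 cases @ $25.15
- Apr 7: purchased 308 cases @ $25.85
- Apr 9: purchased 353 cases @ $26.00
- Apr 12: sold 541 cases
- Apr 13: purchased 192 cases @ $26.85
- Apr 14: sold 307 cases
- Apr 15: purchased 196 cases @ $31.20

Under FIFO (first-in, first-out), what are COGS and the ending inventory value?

Apr 12, 541 sold [FIFO — oldest first]: 31 @ $23.80 + 105 @ $25.15 + 308 @ $25.85 + 97 @ $26.00 = $13,862.35
Apr 14, 307 sold [FIFO — oldest first]: 256 @ $26.00 + 51 @ $26.85 = $8,025.35
Total COGS = $13,862.35 + $8,025.35 = $21,887.70
Ending inventory: 141 @ $26.85 + 196 @ $31.20 = $9,901.05

COGS = $21,887.70; ending inventory = $9,901.05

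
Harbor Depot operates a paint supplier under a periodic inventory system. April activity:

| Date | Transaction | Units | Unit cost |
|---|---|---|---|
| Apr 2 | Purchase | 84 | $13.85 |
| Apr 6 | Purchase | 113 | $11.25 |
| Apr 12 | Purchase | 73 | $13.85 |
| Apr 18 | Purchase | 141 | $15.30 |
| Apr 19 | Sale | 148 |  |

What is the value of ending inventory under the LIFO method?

Apr 19, 148 sold [LIFO — newest first]: 141 @ $15.30 + 7 @ $13.85 = $2,254.25
Ending inventory: 84 @ $13.85 + 113 @ $11.25 + 66 @ $13.85 = $3,348.75

Ending inventory = $3,348.75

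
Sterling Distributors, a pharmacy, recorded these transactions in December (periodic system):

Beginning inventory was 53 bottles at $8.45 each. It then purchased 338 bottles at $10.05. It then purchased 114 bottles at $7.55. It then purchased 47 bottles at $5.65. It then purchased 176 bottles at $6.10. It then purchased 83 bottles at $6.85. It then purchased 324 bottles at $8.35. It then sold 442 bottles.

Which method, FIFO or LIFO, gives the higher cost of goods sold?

FIFO

FIFO COGS: 53 @ $8.45 + 338 @ $10.05 + 51 @ $7.55 = $4,229.80
LIFO COGS: 324 @ $8.35 + 83 @ $6.85 + 35 @ $6.10 = $3,487.45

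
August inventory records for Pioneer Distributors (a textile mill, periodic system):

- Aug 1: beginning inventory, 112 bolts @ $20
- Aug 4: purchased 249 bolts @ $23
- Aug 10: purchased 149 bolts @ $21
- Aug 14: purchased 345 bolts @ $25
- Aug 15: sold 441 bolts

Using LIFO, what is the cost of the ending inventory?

Ending inventory = $9,080

Aug 15, 441 sold [LIFO — newest first]: 345 @ $25 + 96 @ $21 = $10,641
Ending inventory: 112 @ $20 + 249 @ $23 + 53 @ $21 = $9,080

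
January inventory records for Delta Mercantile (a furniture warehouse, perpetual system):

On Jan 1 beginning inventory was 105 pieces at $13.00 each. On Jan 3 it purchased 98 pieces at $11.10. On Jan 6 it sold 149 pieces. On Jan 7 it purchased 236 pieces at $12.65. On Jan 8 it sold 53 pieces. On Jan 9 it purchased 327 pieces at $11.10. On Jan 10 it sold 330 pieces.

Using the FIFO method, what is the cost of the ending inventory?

Jan 6, 149 sold [FIFO — oldest first]: 105 @ $13.00 + 44 @ $11.10 = $1,853.40
Jan 8, 53 sold [FIFO — oldest first]: 53 @ $11.10 = $588.30
Jan 10, 330 sold [FIFO — oldest first]: 1 @ $11.10 + 236 @ $12.65 + 93 @ $11.10 = $4,028.80
Total COGS = $1,853.40 + $588.30 + $4,028.80 = $6,470.50
Ending inventory: 234 @ $11.10 = $2,597.40

Ending inventory = $2,597.40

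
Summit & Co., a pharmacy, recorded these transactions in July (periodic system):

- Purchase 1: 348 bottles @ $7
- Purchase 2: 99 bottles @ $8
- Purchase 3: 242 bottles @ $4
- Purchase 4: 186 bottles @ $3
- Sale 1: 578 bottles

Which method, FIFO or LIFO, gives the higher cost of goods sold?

FIFO

FIFO COGS: 348 @ $7 + 99 @ $8 + 131 @ $4 = $3,752
LIFO COGS: 186 @ $3 + 242 @ $4 + 99 @ $8 + 51 @ $7 = $2,675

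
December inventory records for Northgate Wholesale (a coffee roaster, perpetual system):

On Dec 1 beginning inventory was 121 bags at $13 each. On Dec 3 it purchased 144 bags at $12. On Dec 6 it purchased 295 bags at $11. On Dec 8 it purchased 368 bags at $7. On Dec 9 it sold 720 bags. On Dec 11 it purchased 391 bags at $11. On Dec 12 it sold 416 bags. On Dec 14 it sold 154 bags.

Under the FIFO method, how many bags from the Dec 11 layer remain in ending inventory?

29

Dec 9, 720 sold [FIFO — oldest first]: 121 @ $13 + 144 @ $12 + 295 @ $11 + 160 @ $7 = $7,666
Dec 12, 416 sold [FIFO — oldest first]: 208 @ $7 + 208 @ $11 = $3,744
Dec 14, 154 sold [FIFO — oldest first]: 154 @ $11 = $1,694
Total COGS = $7,666 + $3,744 + $1,694 = $13,104
Ending inventory: 29 @ $11 = $319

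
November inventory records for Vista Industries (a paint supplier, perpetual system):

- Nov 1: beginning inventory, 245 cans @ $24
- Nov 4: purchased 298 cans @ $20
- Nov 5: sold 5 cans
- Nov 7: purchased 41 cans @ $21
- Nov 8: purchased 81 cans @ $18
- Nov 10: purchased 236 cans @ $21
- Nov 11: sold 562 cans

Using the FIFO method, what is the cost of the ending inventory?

Ending inventory = $6,771

Nov 5, 5 sold [FIFO — oldest first]: 5 @ $24 = $120
Nov 11, 562 sold [FIFO — oldest first]: 240 @ $24 + 298 @ $20 + 24 @ $21 = $12,224
Total COGS = $120 + $12,224 = $12,344
Ending inventory: 17 @ $21 + 81 @ $18 + 236 @ $21 = $6,771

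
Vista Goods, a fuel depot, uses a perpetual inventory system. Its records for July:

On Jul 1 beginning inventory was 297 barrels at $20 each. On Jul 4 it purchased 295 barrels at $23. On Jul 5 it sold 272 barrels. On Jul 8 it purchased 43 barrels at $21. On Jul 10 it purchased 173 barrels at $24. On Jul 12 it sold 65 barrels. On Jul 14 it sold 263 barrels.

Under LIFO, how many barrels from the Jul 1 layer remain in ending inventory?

Jul 5, 272 sold [LIFO — newest first]: 272 @ $23 = $6,256
Jul 12, 65 sold [LIFO — newest first]: 65 @ $24 = $1,560
Jul 14, 263 sold [LIFO — newest first]: 108 @ $24 + 43 @ $21 + 23 @ $23 + 89 @ $20 = $5,804
Total COGS = $6,256 + $1,560 + $5,804 = $13,620
Ending inventory: 208 @ $20 = $4,160
Check: goods available $17,780 = COGS $13,620 + ending $4,160

208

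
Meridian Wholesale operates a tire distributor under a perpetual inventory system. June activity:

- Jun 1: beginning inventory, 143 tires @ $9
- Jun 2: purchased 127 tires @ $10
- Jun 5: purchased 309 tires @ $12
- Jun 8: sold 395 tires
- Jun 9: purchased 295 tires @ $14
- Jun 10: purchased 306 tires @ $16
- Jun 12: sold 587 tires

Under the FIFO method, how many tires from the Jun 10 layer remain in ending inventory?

Jun 8, 395 sold [FIFO — oldest first]: 143 @ $9 + 127 @ $10 + 125 @ $12 = $4,057
Jun 12, 587 sold [FIFO — oldest first]: 184 @ $12 + 295 @ $14 + 108 @ $16 = $8,066
Total COGS = $4,057 + $8,066 = $12,123
Ending inventory: 198 @ $16 = $3,168

198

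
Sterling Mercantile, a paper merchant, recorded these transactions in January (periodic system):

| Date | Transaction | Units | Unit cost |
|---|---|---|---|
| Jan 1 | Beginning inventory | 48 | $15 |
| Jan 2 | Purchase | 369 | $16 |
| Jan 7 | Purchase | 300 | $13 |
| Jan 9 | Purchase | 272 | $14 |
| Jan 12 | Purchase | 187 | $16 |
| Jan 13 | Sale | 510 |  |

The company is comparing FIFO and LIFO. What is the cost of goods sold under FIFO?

COGS = $7,833

FIFO COGS: 48 @ $15 + 369 @ $16 + 93 @ $13 = $7,833
LIFO COGS: 187 @ $16 + 272 @ $14 + 51 @ $13 = $7,463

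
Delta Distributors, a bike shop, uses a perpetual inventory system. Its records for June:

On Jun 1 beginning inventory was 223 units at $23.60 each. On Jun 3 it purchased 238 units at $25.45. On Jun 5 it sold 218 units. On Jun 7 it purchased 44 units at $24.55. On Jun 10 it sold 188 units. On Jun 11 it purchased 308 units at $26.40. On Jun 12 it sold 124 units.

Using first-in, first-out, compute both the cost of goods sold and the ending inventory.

Jun 5, 218 sold [FIFO — oldest first]: 218 @ $23.60 = $5,144.80
Jun 10, 188 sold [FIFO — oldest first]: 5 @ $23.60 + 183 @ $25.45 = $4,775.35
Jun 12, 124 sold [FIFO — oldest first]: 55 @ $25.45 + 44 @ $24.55 + 25 @ $26.40 = $3,139.95
Total COGS = $5,144.80 + $4,775.35 + $3,139.95 = $13,060.10
Ending inventory: 283 @ $26.40 = $7,471.20
Check: goods available $20,531.30 = COGS $13,060.10 + ending $7,471.20

COGS = $13,060.10; ending inventory = $7,471.20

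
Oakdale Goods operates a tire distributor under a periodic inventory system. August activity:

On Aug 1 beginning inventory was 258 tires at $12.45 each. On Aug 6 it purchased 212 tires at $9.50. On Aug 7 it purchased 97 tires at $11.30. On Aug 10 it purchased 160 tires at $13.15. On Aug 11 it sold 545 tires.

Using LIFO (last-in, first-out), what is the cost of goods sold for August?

Aug 11, 545 sold [LIFO — newest first]: 160 @ $13.15 + 97 @ $11.30 + 212 @ $9.50 + 76 @ $12.45 = $6,160.30
Ending inventory: 182 @ $12.45 = $2,265.90

COGS = $6,160.30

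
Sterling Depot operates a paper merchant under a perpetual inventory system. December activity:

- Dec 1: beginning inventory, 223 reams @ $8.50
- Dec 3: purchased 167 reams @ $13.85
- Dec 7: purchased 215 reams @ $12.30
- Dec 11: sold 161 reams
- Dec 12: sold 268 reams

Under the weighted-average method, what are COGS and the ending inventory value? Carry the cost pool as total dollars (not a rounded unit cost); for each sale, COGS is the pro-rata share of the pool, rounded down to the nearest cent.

After Dec 1: 223 on hand, pool $1,895.50 (≈ $8.5000 each)
After Dec 3: 390 on hand, pool $4,208.45 (≈ $10.7909 each)
After Dec 7: 605 on hand, pool $6,852.95 (≈ $11.3272 each)
Dec 11, sell 161: 161/605 × $6,852.95 → $1,823.67
Dec 12, sell 268: 268/444 × $5,029.28 → $3,035.69
Total COGS = $1,823.67 + $3,035.69 = $4,859.36
Ending inventory (cost pool remaining) = $1,993.59
Check: goods available $6,852.95 = COGS $4,859.36 + ending $1,993.59

COGS = $4,859.36; ending inventory = $1,993.59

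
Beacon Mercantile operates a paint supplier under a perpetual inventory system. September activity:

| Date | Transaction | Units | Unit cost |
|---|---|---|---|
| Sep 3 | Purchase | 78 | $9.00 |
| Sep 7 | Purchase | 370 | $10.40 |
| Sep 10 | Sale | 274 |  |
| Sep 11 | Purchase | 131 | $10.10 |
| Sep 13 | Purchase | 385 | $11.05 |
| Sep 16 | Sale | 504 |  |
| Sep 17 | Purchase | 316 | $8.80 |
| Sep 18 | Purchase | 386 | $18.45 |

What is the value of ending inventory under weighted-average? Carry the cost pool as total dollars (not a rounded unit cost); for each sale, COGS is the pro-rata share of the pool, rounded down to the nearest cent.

After Sep 3: 78 on hand, pool $702.00 (≈ $9.0000 each)
After Sep 7: 448 on hand, pool $4,550.00 (≈ $10.1562 each)
Sep 10, sell 274: 274/448 × $4,550.00 → $2,782.81
After Sep 11: 305 on hand, pool $3,090.29 (≈ $10.1321 each)
After Sep 13: 690 on hand, pool $7,344.54 (≈ $10.6443 each)
Sep 16, sell 504: 504/690 × $7,344.54 → $5,364.70
After Sep 17: 502 on hand, pool $4,760.64 (≈ $9.4833 each)
After Sep 18: 888 on hand, pool $11,882.34 (≈ $13.3810 each)
Total COGS = $2,782.81 + $5,364.70 = $8,147.51
Ending inventory (cost pool remaining) = $11,882.34
Check: goods available $20,029.85 = COGS $8,147.51 + ending $11,882.34

Ending inventory = $11,882.34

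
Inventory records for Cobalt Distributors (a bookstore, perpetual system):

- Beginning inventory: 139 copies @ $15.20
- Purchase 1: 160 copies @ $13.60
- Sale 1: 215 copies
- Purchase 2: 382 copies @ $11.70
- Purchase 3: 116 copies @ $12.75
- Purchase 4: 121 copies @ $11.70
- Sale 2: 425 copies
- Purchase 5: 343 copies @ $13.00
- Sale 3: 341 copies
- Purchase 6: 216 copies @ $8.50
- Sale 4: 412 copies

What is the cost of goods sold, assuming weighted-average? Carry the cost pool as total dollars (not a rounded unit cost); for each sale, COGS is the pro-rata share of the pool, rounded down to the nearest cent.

COGS = $17,037.72

After Beginning: 139 on hand, pool $2,112.80 (≈ $15.2000 each)
After Purchase 1: 299 on hand, pool $4,288.80 (≈ $14.3438 each)
Sale 1, sell 215: 215/299 × $4,288.80 → $3,083.91
After Purchase 2: 466 on hand, pool $5,674.29 (≈ $12.1766 each)
After Purchase 3: 582 on hand, pool $7,153.29 (≈ $12.2909 each)
After Purchase 4: 703 on hand, pool $8,568.99 (≈ $12.1892 each)
Sale 2, sell 425: 425/703 × $8,568.99 → $5,180.39
After Purchase 5: 621 on hand, pool $7,847.60 (≈ $12.6370 each)
Sale 3, sell 341: 341/621 × $7,847.60 → $4,309.22
After Purchase 6: 496 on hand, pool $5,374.38 (≈ $10.8354 each)
Sale 4, sell 412: 412/496 × $5,374.38 → $4,464.20
Total COGS = $3,083.91 + $5,180.39 + $4,309.22 + $4,464.20 = $17,037.72
Ending inventory (cost pool remaining) = $910.18
Check: goods available $17,947.90 = COGS $17,037.72 + ending $910.18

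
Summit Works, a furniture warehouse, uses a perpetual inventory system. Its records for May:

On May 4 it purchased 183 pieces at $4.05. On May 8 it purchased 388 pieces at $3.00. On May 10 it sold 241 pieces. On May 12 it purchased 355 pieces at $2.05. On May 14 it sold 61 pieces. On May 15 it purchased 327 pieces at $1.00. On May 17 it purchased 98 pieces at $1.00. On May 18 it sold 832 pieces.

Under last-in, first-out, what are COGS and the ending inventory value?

COGS = $2,214.75; ending inventory = $843.15

May 10, 241 sold [LIFO — newest first]: 241 @ $3.00 = $723.00
May 14, 61 sold [LIFO — newest first]: 61 @ $2.05 = $125.05
May 18, 832 sold [LIFO — newest first]: 98 @ $1.00 + 327 @ $1.00 + 294 @ $2.05 + 113 @ $3.00 = $1,366.70
Total COGS = $723.00 + $125.05 + $1,366.70 = $2,214.75
Ending inventory: 183 @ $4.05 + 34 @ $3.00 = $843.15
Check: goods available $3,057.90 = COGS $2,214.75 + ending $843.15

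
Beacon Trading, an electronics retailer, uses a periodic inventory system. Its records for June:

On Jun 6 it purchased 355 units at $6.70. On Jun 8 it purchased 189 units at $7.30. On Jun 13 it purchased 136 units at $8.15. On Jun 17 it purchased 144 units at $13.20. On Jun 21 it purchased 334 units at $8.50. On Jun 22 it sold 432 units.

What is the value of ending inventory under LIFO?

Jun 22, 432 sold [LIFO — newest first]: 334 @ $8.50 + 98 @ $13.20 = $4,132.60
Ending inventory: 355 @ $6.70 + 189 @ $7.30 + 136 @ $8.15 + 46 @ $13.20 = $5,473.80
Check: goods available $9,606.40 = COGS $4,132.60 + ending $5,473.80

Ending inventory = $5,473.80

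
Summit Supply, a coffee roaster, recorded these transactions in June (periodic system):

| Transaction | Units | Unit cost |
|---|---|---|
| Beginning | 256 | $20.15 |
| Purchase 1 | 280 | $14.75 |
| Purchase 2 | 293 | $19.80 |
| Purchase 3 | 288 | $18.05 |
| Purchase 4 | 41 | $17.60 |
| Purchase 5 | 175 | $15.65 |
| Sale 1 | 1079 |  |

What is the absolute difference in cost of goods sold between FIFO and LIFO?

$971.85

FIFO COGS: 256 @ $20.15 + 280 @ $14.75 + 293 @ $19.80 + 250 @ $18.05 = $19,602.30
LIFO COGS: 175 @ $15.65 + 41 @ $17.60 + 288 @ $18.05 + 293 @ $19.80 + 280 @ $14.75 + 2 @ $20.15 = $18,630.45
Difference = |$19,602.30 − $18,630.45| = $971.85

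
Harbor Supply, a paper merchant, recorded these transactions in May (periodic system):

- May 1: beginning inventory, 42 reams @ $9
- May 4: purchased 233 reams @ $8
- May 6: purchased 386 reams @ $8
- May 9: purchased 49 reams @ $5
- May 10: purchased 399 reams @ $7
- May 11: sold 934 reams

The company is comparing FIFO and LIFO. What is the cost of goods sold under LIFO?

FIFO COGS: 42 @ $9 + 233 @ $8 + 386 @ $8 + 49 @ $5 + 224 @ $7 = $7,143
LIFO COGS: 399 @ $7 + 49 @ $5 + 386 @ $8 + 100 @ $8 = $6,926

COGS = $6,926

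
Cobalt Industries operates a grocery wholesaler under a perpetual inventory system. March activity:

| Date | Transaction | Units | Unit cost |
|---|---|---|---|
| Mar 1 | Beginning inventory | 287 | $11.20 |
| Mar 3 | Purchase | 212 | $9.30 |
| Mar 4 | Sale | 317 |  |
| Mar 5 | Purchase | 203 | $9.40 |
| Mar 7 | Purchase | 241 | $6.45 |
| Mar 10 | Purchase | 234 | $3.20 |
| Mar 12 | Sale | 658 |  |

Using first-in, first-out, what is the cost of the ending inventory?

Mar 4, 317 sold [FIFO — oldest first]: 287 @ $11.20 + 30 @ $9.30 = $3,493.40
Mar 12, 658 sold [FIFO — oldest first]: 182 @ $9.30 + 203 @ $9.40 + 241 @ $6.45 + 32 @ $3.20 = $5,257.65
Total COGS = $3,493.40 + $5,257.65 = $8,751.05
Ending inventory: 202 @ $3.20 = $646.40

Ending inventory = $646.40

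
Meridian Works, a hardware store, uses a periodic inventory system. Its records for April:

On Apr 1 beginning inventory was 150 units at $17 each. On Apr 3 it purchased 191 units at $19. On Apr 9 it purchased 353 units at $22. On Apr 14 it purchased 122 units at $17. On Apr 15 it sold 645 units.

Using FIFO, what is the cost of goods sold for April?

Apr 15, 645 sold [FIFO — oldest first]: 150 @ $17 + 191 @ $19 + 304 @ $22 = $12,867
Ending inventory: 49 @ $22 + 122 @ $17 = $3,152
Check: goods available $16,019 = COGS $12,867 + ending $3,152

COGS = $12,867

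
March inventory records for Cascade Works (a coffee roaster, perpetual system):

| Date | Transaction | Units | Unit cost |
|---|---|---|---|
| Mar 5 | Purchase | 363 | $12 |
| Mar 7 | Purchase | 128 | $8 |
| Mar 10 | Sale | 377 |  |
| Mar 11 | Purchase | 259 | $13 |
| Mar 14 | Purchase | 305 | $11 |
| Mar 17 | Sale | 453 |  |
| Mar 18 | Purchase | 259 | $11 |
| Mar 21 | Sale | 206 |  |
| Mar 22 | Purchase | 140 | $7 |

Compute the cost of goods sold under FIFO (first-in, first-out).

Mar 10, 377 sold [FIFO — oldest first]: 363 @ $12 + 14 @ $8 = $4,468
Mar 17, 453 sold [FIFO — oldest first]: 114 @ $8 + 259 @ $13 + 80 @ $11 = $5,159
Mar 21, 206 sold [FIFO — oldest first]: 206 @ $11 = $2,266
Total COGS = $4,468 + $5,159 + $2,266 = $11,893
Ending inventory: 19 @ $11 + 259 @ $11 + 140 @ $7 = $4,038

COGS = $11,893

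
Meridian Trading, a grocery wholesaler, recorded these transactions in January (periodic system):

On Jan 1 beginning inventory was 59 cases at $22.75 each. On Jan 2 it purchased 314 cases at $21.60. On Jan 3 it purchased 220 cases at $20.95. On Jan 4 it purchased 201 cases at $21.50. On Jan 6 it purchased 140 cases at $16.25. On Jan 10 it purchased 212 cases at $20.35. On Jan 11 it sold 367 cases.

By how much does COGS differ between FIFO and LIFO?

$1,083.35

FIFO COGS: 59 @ $22.75 + 308 @ $21.60 = $7,995.05
LIFO COGS: 212 @ $20.35 + 140 @ $16.25 + 15 @ $21.50 = $6,911.70
Difference = |$7,995.05 − $6,911.70| = $1,083.35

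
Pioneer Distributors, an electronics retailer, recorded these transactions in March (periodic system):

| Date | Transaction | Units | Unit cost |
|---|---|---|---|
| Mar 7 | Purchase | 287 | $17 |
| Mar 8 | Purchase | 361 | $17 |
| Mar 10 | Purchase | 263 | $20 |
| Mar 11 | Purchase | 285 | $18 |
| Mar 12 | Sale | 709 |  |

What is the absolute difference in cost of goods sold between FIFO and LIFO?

$891

FIFO COGS: 287 @ $17 + 361 @ $17 + 61 @ $20 = $12,236
LIFO COGS: 285 @ $18 + 263 @ $20 + 161 @ $17 = $13,127
Difference = |$12,236 − $13,127| = $891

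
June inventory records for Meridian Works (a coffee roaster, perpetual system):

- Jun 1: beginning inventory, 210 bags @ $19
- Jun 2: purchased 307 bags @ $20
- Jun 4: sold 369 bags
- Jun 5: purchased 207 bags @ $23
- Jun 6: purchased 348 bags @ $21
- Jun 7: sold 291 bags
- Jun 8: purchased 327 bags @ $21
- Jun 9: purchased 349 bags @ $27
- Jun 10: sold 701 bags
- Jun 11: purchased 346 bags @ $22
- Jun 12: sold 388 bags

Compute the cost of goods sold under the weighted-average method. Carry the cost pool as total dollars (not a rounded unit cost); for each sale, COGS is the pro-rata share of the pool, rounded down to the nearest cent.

COGS = $38,322.37

After Jun 1: 210 on hand, pool $3,990.00 (≈ $19.0000 each)
After Jun 2: 517 on hand, pool $10,130.00 (≈ $19.5938 each)
Jun 4, sell 369: 369/517 × $10,130.00 → $7,230.11
After Jun 5: 355 on hand, pool $7,660.89 (≈ $21.5800 each)
After Jun 6: 703 on hand, pool $14,968.89 (≈ $21.2929 each)
Jun 7, sell 291: 291/703 × $14,968.89 → $6,196.22
After Jun 8: 739 on hand, pool $15,639.67 (≈ $21.1633 each)
After Jun 9: 1088 on hand, pool $25,062.67 (≈ $23.0355 each)
Jun 10, sell 701: 701/1088 × $25,062.67 → $16,147.91
After Jun 11: 733 on hand, pool $16,526.76 (≈ $22.5467 each)
Jun 12, sell 388: 388/733 × $16,526.76 → $8,748.13
Total COGS = $7,230.11 + $6,196.22 + $16,147.91 + $8,748.13 = $38,322.37
Ending inventory (cost pool remaining) = $7,778.63
Check: goods available $46,101.00 = COGS $38,322.37 + ending $7,778.63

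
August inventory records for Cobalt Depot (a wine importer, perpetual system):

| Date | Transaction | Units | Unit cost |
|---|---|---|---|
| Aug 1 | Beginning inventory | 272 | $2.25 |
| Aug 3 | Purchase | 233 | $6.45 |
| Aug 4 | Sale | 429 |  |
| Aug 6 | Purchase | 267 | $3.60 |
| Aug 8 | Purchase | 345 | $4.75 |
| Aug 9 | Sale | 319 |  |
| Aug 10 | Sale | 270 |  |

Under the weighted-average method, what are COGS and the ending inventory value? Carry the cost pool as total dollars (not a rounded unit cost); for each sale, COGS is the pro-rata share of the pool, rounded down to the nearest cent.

After Aug 1: 272 on hand, pool $612.00 (≈ $2.2500 each)
After Aug 3: 505 on hand, pool $2,114.85 (≈ $4.1878 each)
Aug 4, sell 429: 429/505 × $2,114.85 → $1,796.57
After Aug 6: 343 on hand, pool $1,279.48 (≈ $3.7303 each)
After Aug 8: 688 on hand, pool $2,918.23 (≈ $4.2416 each)
Aug 9, sell 319: 319/688 × $2,918.23 → $1,353.07
Aug 10, sell 270: 270/369 × $1,565.16 → $1,145.23
Total COGS = $1,796.57 + $1,353.07 + $1,145.23 = $4,294.87
Ending inventory (cost pool remaining) = $419.93
Check: goods available $4,714.80 = COGS $4,294.87 + ending $419.93

COGS = $4,294.87; ending inventory = $419.93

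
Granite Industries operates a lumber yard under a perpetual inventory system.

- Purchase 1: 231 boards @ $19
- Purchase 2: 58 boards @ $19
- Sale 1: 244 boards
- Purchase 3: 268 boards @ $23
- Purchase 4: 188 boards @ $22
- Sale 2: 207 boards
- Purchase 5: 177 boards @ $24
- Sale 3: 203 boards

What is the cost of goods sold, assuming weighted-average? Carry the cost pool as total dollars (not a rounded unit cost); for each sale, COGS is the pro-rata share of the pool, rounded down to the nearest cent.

COGS = $13,897.16

After Purchase 1: 231 on hand, pool $4,389.00 (≈ $19.0000 each)
After Purchase 2: 289 on hand, pool $5,491.00 (≈ $19.0000 each)
Sale 1, sell 244: 244/289 × $5,491.00 → $4,636.00
After Purchase 3: 313 on hand, pool $7,019.00 (≈ $22.4249 each)
After Purchase 4: 501 on hand, pool $11,155.00 (≈ $22.2655 each)
Sale 2, sell 207: 207/501 × $11,155.00 → $4,608.95
After Purchase 5: 471 on hand, pool $10,794.05 (≈ $22.9173 each)
Sale 3, sell 203: 203/471 × $10,794.05 → $4,652.21
Total COGS = $4,636.00 + $4,608.95 + $4,652.21 = $13,897.16
Ending inventory (cost pool remaining) = $6,141.84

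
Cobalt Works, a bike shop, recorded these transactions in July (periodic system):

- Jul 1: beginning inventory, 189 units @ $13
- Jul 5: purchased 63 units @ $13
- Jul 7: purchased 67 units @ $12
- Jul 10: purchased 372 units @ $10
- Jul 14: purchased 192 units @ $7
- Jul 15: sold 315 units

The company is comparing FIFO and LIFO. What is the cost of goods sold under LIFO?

FIFO COGS: 189 @ $13 + 63 @ $13 + 63 @ $12 = $4,032
LIFO COGS: 192 @ $7 + 123 @ $10 = $2,574

COGS = $2,574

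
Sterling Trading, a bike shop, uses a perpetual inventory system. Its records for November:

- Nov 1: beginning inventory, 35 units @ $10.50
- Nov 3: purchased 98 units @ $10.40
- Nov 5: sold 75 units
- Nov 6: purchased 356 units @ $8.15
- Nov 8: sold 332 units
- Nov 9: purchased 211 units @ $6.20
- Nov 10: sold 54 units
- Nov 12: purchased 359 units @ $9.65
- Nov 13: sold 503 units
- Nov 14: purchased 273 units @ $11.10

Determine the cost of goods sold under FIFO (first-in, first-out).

Nov 5, 75 sold [FIFO — oldest first]: 35 @ $10.50 + 40 @ $10.40 = $783.50
Nov 8, 332 sold [FIFO — oldest first]: 58 @ $10.40 + 274 @ $8.15 = $2,836.30
Nov 10, 54 sold [FIFO — oldest first]: 54 @ $8.15 = $440.10
Nov 13, 503 sold [FIFO — oldest first]: 28 @ $8.15 + 211 @ $6.20 + 264 @ $9.65 = $4,084.00
Total COGS = $783.50 + $2,836.30 + $440.10 + $4,084.00 = $8,143.90
Ending inventory: 95 @ $9.65 + 273 @ $11.10 = $3,947.05
Check: goods available $12,090.95 = COGS $8,143.90 + ending $3,947.05

COGS = $8,143.90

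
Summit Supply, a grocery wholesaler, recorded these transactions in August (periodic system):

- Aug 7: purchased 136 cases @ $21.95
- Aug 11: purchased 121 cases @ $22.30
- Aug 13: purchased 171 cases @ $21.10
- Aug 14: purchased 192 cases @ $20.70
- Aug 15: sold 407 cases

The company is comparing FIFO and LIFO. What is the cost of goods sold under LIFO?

COGS = $8,563.70

FIFO COGS: 136 @ $21.95 + 121 @ $22.30 + 150 @ $21.10 = $8,848.50
LIFO COGS: 192 @ $20.70 + 171 @ $21.10 + 44 @ $22.30 = $8,563.70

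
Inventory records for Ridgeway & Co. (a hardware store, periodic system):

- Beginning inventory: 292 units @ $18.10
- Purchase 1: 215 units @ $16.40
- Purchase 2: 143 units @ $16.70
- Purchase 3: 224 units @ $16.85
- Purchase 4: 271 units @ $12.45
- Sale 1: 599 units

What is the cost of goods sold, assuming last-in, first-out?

COGS = $8,885.15

Sale 1 (599) [LIFO — newest first]: 271 @ $12.45 + 224 @ $16.85 + 104 @ $16.70 = $8,885.15
Ending inventory: 292 @ $18.10 + 215 @ $16.40 + 39 @ $16.70 = $9,462.50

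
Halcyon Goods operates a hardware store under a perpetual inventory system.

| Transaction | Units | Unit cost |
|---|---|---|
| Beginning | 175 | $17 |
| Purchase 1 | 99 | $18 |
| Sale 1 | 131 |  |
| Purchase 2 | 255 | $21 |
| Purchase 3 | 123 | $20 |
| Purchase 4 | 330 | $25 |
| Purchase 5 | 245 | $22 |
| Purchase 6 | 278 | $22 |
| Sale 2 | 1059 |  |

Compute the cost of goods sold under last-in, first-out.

Sale 1 (131) [LIFO — newest first]: 99 @ $18 + 32 @ $17 = $2,326
Sale 2 (1059) [LIFO — newest first]: 278 @ $22 + 245 @ $22 + 330 @ $25 + 123 @ $20 + 83 @ $21 = $23,959
Total COGS = $2,326 + $23,959 = $26,285
Ending inventory: 143 @ $17 + 172 @ $21 = $6,043
Check: goods available $32,328 = COGS $26,285 + ending $6,043

COGS = $26,285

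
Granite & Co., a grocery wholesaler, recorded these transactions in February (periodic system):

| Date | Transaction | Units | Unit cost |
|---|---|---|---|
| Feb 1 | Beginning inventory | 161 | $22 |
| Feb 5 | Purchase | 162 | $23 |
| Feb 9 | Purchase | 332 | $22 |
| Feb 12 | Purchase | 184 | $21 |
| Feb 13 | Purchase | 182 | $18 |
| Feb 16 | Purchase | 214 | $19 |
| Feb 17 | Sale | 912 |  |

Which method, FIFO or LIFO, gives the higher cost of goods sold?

FIFO COGS: 161 @ $22 + 162 @ $23 + 332 @ $22 + 184 @ $21 + 73 @ $18 = $19,750
LIFO COGS: 214 @ $19 + 182 @ $18 + 184 @ $21 + 332 @ $22 = $18,510

FIFO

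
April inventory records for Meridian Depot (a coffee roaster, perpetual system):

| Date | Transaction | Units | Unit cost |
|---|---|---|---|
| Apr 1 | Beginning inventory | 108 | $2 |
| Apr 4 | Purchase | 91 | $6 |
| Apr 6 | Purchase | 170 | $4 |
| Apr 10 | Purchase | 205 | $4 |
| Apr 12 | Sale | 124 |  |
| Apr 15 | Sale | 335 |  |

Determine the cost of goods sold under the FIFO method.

COGS = $1,802

Apr 12, 124 sold [FIFO — oldest first]: 108 @ $2 + 16 @ $6 = $312
Apr 15, 335 sold [FIFO — oldest first]: 75 @ $6 + 170 @ $4 + 90 @ $4 = $1,490
Total COGS = $312 + $1,490 = $1,802
Ending inventory: 115 @ $4 = $460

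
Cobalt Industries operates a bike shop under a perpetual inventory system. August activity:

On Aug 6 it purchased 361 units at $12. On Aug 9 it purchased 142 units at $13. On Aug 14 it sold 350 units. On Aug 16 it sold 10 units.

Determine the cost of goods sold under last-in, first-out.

Aug 14, 350 sold [LIFO — newest first]: 142 @ $13 + 208 @ $12 = $4,342
Aug 16, 10 sold [LIFO — newest first]: 10 @ $12 = $120
Total COGS = $4,342 + $120 = $4,462
Ending inventory: 143 @ $12 = $1,716

COGS = $4,462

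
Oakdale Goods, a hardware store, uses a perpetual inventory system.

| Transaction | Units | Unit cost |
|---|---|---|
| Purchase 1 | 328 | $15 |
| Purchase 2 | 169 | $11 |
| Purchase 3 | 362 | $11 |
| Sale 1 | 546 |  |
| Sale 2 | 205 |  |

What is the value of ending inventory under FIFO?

Ending inventory = $1,188

Sale 1 (546) [FIFO — oldest first]: 328 @ $15 + 169 @ $11 + 49 @ $11 = $7,318
Sale 2 (205) [FIFO — oldest first]: 205 @ $11 = $2,255
Total COGS = $7,318 + $2,255 = $9,573
Ending inventory: 108 @ $11 = $1,188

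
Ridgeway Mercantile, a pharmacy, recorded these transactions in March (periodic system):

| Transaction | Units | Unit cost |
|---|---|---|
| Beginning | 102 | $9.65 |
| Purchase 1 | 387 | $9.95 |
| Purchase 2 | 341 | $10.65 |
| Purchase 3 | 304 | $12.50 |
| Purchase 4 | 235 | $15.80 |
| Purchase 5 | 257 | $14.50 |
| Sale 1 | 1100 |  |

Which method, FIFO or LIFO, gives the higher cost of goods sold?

LIFO

FIFO COGS: 102 @ $9.65 + 387 @ $9.95 + 341 @ $10.65 + 270 @ $12.50 = $11,841.60
LIFO COGS: 257 @ $14.50 + 235 @ $15.80 + 304 @ $12.50 + 304 @ $10.65 = $14,477.10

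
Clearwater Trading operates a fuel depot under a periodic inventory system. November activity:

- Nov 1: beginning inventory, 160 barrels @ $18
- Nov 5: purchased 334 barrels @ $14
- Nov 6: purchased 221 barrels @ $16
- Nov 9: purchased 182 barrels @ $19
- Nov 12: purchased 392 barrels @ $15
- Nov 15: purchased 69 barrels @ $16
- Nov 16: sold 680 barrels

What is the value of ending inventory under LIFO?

Ending inventory = $10,500

Nov 16, 680 sold [LIFO — newest first]: 69 @ $16 + 392 @ $15 + 182 @ $19 + 37 @ $16 = $11,034
Ending inventory: 160 @ $18 + 334 @ $14 + 184 @ $16 = $10,500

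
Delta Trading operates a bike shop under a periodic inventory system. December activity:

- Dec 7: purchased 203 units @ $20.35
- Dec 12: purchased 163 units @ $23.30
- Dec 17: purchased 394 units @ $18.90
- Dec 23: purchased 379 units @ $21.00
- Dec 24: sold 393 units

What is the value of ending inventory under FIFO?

Ending inventory = $14,895.30

Dec 24, 393 sold [FIFO — oldest first]: 203 @ $20.35 + 163 @ $23.30 + 27 @ $18.90 = $8,439.25
Ending inventory: 367 @ $18.90 + 379 @ $21.00 = $14,895.30
Check: goods available $23,334.55 = COGS $8,439.25 + ending $14,895.30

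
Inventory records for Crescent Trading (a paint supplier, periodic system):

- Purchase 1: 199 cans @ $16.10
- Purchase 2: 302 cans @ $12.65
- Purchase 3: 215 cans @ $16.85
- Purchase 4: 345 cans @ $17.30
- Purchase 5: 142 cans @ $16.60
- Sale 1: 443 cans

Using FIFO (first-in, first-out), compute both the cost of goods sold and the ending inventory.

COGS = $6,290.50; ending inventory = $12,682.15

Sale 1 (443) [FIFO — oldest first]: 199 @ $16.10 + 244 @ $12.65 = $6,290.50
Ending inventory: 58 @ $12.65 + 215 @ $16.85 + 345 @ $17.30 + 142 @ $16.60 = $12,682.15
Check: goods available $18,972.65 = COGS $6,290.50 + ending $12,682.15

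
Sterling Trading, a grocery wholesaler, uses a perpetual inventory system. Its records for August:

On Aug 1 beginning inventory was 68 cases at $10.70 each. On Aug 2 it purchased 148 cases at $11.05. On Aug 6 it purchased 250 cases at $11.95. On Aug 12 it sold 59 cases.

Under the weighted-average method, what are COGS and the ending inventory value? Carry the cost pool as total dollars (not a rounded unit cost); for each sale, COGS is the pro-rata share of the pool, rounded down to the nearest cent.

COGS = $677.42; ending inventory = $4,673.08

After Aug 1: 68 on hand, pool $727.60 (≈ $10.7000 each)
After Aug 2: 216 on hand, pool $2,363.00 (≈ $10.9398 each)
After Aug 6: 466 on hand, pool $5,350.50 (≈ $11.4818 each)
Aug 12, sell 59: 59/466 × $5,350.50 → $677.42
Ending inventory (cost pool remaining) = $4,673.08
Check: goods available $5,350.50 = COGS $677.42 + ending $4,673.08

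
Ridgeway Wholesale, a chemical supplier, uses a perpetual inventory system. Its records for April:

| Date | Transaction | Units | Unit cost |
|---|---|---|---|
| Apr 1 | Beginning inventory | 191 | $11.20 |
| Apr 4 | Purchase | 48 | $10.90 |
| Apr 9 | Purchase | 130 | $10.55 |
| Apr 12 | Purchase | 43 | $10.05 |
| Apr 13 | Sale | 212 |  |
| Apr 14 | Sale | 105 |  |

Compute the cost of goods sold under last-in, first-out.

Apr 13, 212 sold [LIFO — newest first]: 43 @ $10.05 + 130 @ $10.55 + 39 @ $10.90 = $2,228.75
Apr 14, 105 sold [LIFO — newest first]: 9 @ $10.90 + 96 @ $11.20 = $1,173.30
Total COGS = $2,228.75 + $1,173.30 = $3,402.05
Ending inventory: 95 @ $11.20 = $1,064.00

COGS = $3,402.05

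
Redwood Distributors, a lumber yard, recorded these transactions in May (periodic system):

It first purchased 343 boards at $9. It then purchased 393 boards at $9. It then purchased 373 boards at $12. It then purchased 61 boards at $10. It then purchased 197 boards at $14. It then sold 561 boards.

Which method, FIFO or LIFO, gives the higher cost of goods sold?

FIFO COGS: 343 @ $9 + 218 @ $9 = $5,049
LIFO COGS: 197 @ $14 + 61 @ $10 + 303 @ $12 = $7,004

LIFO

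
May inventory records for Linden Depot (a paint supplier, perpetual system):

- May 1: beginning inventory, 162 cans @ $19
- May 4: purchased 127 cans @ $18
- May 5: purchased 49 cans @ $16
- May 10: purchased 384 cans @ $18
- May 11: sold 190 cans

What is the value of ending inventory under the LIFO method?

Ending inventory = $9,640

May 11, 190 sold [LIFO — newest first]: 190 @ $18 = $3,420
Ending inventory: 162 @ $19 + 127 @ $18 + 49 @ $16 + 194 @ $18 = $9,640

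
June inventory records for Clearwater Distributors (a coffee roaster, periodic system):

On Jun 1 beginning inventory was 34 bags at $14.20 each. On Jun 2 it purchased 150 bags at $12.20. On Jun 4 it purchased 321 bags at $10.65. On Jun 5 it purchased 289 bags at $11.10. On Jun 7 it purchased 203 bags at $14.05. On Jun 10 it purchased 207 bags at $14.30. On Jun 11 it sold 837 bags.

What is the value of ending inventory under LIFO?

Jun 11, 837 sold [LIFO — newest first]: 207 @ $14.30 + 203 @ $14.05 + 289 @ $11.10 + 138 @ $10.65 = $10,489.85
Ending inventory: 34 @ $14.20 + 150 @ $12.20 + 183 @ $10.65 = $4,261.75

Ending inventory = $4,261.75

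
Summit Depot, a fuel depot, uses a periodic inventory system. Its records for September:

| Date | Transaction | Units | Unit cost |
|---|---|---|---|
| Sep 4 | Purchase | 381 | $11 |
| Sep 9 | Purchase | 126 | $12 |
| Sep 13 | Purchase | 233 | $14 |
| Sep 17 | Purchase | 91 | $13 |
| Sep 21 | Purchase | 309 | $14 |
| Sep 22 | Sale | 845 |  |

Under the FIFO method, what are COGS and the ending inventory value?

COGS = $10,344; ending inventory = $4,130

Sep 22, 845 sold [FIFO — oldest first]: 381 @ $11 + 126 @ $12 + 233 @ $14 + 91 @ $13 + 14 @ $14 = $10,344
Ending inventory: 295 @ $14 = $4,130
Check: goods available $14,474 = COGS $10,344 + ending $4,130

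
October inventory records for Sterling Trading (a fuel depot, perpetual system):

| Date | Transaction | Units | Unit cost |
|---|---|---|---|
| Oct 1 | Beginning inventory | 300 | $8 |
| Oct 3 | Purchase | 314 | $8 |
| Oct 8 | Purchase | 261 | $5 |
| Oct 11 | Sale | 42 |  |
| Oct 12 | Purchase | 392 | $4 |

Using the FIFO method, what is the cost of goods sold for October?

Oct 11, 42 sold [FIFO — oldest first]: 42 @ $8 = $336
Ending inventory: 258 @ $8 + 314 @ $8 + 261 @ $5 + 392 @ $4 = $7,449
Check: goods available $7,785 = COGS $336 + ending $7,449

COGS = $336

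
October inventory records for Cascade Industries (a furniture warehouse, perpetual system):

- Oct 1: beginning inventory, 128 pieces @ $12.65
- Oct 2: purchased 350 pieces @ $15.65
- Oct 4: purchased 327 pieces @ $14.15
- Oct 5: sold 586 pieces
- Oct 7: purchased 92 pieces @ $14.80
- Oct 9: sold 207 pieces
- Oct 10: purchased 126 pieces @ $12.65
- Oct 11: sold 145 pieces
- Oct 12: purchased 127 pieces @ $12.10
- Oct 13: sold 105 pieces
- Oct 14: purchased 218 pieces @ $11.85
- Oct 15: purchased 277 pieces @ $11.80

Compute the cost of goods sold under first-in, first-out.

COGS = $14,921.25

Oct 5, 586 sold [FIFO — oldest first]: 128 @ $12.65 + 350 @ $15.65 + 108 @ $14.15 = $8,624.90
Oct 9, 207 sold [FIFO — oldest first]: 207 @ $14.15 = $2,929.05
Oct 11, 145 sold [FIFO — oldest first]: 12 @ $14.15 + 92 @ $14.80 + 41 @ $12.65 = $2,050.05
Oct 13, 105 sold [FIFO — oldest first]: 85 @ $12.65 + 20 @ $12.10 = $1,317.25
Total COGS = $8,624.90 + $2,929.05 + $2,050.05 + $1,317.25 = $14,921.25
Ending inventory: 107 @ $12.10 + 218 @ $11.85 + 277 @ $11.80 = $7,146.60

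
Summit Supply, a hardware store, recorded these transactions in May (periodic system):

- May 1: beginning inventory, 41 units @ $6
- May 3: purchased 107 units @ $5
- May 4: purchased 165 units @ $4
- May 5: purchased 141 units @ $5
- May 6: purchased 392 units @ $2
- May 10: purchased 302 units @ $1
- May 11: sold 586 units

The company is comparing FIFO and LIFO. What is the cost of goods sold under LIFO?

COGS = $870

FIFO COGS: 41 @ $6 + 107 @ $5 + 165 @ $4 + 141 @ $5 + 132 @ $2 = $2,410
LIFO COGS: 302 @ $1 + 284 @ $2 = $870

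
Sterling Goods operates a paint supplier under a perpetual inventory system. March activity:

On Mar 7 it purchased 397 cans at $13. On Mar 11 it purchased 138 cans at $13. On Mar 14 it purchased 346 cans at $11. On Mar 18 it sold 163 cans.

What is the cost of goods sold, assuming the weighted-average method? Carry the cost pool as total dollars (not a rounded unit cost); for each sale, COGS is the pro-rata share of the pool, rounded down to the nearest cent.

COGS = $1,990.96

After Mar 7: 397 on hand, pool $5,161.00 (≈ $13.0000 each)
After Mar 11: 535 on hand, pool $6,955.00 (≈ $13.0000 each)
After Mar 14: 881 on hand, pool $10,761.00 (≈ $12.2145 each)
Mar 18, sell 163: 163/881 × $10,761.00 → $1,990.96
Ending inventory (cost pool remaining) = $8,770.04
Check: goods available $10,761.00 = COGS $1,990.96 + ending $8,770.04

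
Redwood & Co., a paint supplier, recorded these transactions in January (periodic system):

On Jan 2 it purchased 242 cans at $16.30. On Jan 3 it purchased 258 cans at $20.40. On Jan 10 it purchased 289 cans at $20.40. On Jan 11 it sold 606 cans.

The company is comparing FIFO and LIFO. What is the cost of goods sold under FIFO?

COGS = $11,370.20

FIFO COGS: 242 @ $16.30 + 258 @ $20.40 + 106 @ $20.40 = $11,370.20
LIFO COGS: 289 @ $20.40 + 258 @ $20.40 + 59 @ $16.30 = $12,120.50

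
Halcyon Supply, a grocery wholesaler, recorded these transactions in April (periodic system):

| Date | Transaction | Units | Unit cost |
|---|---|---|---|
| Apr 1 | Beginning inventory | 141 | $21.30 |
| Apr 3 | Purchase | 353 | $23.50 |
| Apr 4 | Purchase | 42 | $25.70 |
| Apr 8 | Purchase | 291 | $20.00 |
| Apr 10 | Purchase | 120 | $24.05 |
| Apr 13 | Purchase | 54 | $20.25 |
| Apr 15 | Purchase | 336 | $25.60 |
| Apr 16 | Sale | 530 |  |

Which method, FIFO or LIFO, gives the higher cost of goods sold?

LIFO

FIFO COGS: 141 @ $21.30 + 353 @ $23.50 + 36 @ $25.70 = $12,224.00
LIFO COGS: 336 @ $25.60 + 54 @ $20.25 + 120 @ $24.05 + 20 @ $20.00 = $12,981.10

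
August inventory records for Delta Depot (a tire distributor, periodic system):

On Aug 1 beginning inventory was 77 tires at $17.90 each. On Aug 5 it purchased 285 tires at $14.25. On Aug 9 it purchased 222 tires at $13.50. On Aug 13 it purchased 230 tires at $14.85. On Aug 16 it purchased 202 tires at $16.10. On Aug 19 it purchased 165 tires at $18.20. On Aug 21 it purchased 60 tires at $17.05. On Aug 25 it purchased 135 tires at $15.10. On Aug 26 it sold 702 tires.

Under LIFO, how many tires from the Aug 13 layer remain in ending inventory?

90

Aug 26, 702 sold [LIFO — newest first]: 135 @ $15.10 + 60 @ $17.05 + 165 @ $18.20 + 202 @ $16.10 + 140 @ $14.85 = $11,395.70
Ending inventory: 77 @ $17.90 + 285 @ $14.25 + 222 @ $13.50 + 90 @ $14.85 = $9,773.05
Check: goods available $21,168.75 = COGS $11,395.70 + ending $9,773.05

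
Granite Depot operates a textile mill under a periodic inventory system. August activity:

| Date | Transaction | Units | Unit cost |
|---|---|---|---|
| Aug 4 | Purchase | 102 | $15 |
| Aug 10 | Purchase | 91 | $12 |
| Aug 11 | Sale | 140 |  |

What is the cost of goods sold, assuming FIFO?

Aug 11, 140 sold [FIFO — oldest first]: 102 @ $15 + 38 @ $12 = $1,986
Ending inventory: 53 @ $12 = $636
Check: goods available $2,622 = COGS $1,986 + ending $636

COGS = $1,986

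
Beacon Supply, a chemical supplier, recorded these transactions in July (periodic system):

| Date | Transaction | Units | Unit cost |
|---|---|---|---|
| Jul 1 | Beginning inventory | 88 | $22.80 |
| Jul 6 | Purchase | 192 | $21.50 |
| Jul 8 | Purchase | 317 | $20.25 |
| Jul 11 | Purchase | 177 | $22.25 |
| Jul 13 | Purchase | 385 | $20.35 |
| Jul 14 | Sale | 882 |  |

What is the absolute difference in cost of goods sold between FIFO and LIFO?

$432.95

FIFO COGS: 88 @ $22.80 + 192 @ $21.50 + 317 @ $20.25 + 177 @ $22.25 + 108 @ $20.35 = $18,689.70
LIFO COGS: 385 @ $20.35 + 177 @ $22.25 + 317 @ $20.25 + 3 @ $21.50 = $18,256.75
Difference = |$18,689.70 − $18,256.75| = $432.95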